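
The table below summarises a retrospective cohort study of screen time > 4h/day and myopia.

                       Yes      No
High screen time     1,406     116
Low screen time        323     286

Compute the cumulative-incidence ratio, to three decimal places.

Cells: a = 1406, b = 116, c = 323, d = 286.
Risk in exposed = 1406/1522 = 0.92378; risk in unexposed = 323/609 = 0.53038.
RR = 0.92378 / 0.53038 = 1.74175
The risk among the exposed is 1.74 times that among the unexposed.

1.742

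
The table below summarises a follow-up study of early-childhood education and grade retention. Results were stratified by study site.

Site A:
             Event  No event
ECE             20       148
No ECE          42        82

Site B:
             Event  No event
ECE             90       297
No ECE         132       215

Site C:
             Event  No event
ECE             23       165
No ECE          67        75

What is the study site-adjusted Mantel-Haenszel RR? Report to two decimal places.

RR_MH = Σ(aᵢ·n₀ᵢ/nᵢ) / Σ(cᵢ·n₁ᵢ/nᵢ), with n₁ᵢ = aᵢ+bᵢ (exposed), n₀ᵢ = cᵢ+dᵢ (unexposed), nᵢ = n₁ᵢ+n₀ᵢ.
Stratum 1 (Site A): n₁ = 168, n₀ = 124, n = 292; a·n₀/n = 20·124/292 = 8.4932; c·n₁/n = 42·168/292 = 24.1644
Stratum 2 (Site B): n₁ = 387, n₀ = 347, n = 734; a·n₀/n = 90·347/734 = 42.5477; c·n₁/n = 132·387/734 = 69.5967
Stratum 3 (Site C): n₁ = 188, n₀ = 142, n = 330; a·n₀/n = 23·142/330 = 9.8970; c·n₁/n = 67·188/330 = 38.1697
RR_MH = (8.4932 + 42.5477 + 9.8970) / (24.1644 + 69.5967 + 38.1697) = 60.9378 / 131.9308 = 0.46189

0.46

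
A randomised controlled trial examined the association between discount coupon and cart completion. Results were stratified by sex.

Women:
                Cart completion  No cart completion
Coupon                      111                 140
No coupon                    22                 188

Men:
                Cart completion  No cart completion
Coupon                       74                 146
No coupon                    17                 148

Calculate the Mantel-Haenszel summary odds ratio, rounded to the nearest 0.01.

OR_MH = Σ(aᵢdᵢ/nᵢ) / Σ(bᵢcᵢ/nᵢ), where nᵢ is the stratum total.
Stratum 1 (Women): n = 461; a·d/n = 111·188/461 = 45.2668; b·c/n = 140·22/461 = 6.6811
Stratum 2 (Men): n = 385; a·d/n = 74·148/385 = 28.4468; b·c/n = 146·17/385 = 6.4468
OR_MH = (45.2668 + 28.4468) / (6.6811 + 6.4468) = 73.7136 / 13.1279 = 5.61504

5.62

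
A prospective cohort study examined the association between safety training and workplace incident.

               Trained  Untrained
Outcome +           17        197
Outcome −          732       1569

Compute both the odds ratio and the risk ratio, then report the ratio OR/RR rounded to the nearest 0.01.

Reading the table with exposure as columns: a = 17 (Trained, case), b = 732 (Trained, non-case), c = 197 (Untrained, case), d = 1569.
OR = (17·1569)/(732·197) = 26673/144204 = 0.18497
Risk in exposed = 17/749 = 0.02270; risk in unexposed = 197/1766 = 0.11155; RR = 0.20347
OR/RR = 0.18497 / 0.20347 = 0.90908
The outcome is not rare, so the OR lies further from 1 than the RR.

0.91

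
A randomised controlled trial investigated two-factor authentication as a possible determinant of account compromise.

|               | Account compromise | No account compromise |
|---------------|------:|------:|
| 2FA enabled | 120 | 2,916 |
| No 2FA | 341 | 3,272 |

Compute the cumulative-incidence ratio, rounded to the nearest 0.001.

0.419

Cells: a = 120, b = 2916, c = 341, d = 3272.
Risk in exposed = 120/3036 = 0.03953; risk in unexposed = 341/3613 = 0.09438.
RR = 0.03953 / 0.09438 = 0.41879
The risk is 58% lower among the exposed than among the unexposed.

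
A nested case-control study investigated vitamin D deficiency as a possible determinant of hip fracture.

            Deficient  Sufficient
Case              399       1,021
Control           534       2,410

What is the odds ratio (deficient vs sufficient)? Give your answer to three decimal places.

Reading the table with exposure as columns: a = 399 (Deficient, case), b = 534 (Deficient, non-case), c = 1021 (Sufficient, case), d = 2410.
OR = (a·d)/(b·c) = (399 × 2410) / (534 × 1021) = 961590 / 545214 = 1.76369
The odds of hip fracture are about 1.76 times as high in the deficient group.

1.764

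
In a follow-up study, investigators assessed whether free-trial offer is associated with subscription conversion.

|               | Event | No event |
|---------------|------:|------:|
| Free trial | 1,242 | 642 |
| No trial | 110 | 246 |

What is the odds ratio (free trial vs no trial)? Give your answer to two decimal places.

Cells: a = 1242, b = 642, c = 110, d = 246.
OR = (a·d)/(b·c) = (1242 × 246) / (642 × 110) = 305532 / 70620 = 4.32642
The odds of subscription conversion are about 4.33 times as high in the free trial group.

4.33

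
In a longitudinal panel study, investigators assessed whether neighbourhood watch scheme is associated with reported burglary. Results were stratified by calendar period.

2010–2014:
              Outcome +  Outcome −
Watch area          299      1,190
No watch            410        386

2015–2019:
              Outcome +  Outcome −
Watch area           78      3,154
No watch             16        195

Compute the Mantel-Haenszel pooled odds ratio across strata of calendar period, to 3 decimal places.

0.241

OR_MH = Σ(aᵢdᵢ/nᵢ) / Σ(bᵢcᵢ/nᵢ), where nᵢ is the stratum total.
Stratum 1 (2010–2014): n = 2285; a·d/n = 299·386/2285 = 50.5094; b·c/n = 1190·410/2285 = 213.5230
Stratum 2 (2015–2019): n = 3443; a·d/n = 78·195/3443 = 4.4177; b·c/n = 3154·16/3443 = 14.6570
OR_MH = (50.5094 + 4.4177) / (213.5230 + 14.6570) = 54.9271 / 228.1800 = 0.24072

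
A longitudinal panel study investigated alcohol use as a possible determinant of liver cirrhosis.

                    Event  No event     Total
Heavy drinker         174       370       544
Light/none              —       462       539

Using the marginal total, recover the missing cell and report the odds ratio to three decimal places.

2.822

The missing cell is in the unexposed row: 539 − 462 = 77.
So a = 174, b = 370, c = 77, d = 462.
OR = (a·d)/(b·c) = (174 × 462) / (370 × 77) = 80388 / 28490 = 2.82162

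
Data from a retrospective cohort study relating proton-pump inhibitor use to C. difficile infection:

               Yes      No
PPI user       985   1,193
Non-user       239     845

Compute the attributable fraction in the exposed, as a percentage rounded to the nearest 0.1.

Cells: a = 985, b = 1193, c = 239, d = 845.
Risk in exposed = 985/2178 = 0.45225; risk in unexposed = 239/1084 = 0.22048.
RR = 0.45225/0.22048 = 2.05121
AR% = (RR − 1)/RR × 100 = (2.05121 − 1)/2.05121 × 100 = 51.2482%

51.2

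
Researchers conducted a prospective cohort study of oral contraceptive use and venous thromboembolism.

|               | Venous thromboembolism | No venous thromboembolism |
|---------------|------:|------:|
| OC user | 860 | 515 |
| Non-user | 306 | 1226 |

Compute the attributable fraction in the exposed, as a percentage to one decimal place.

68.1

Cells: a = 860, b = 515, c = 306, d = 1226.
Risk in exposed = 860/1375 = 0.62545; risk in unexposed = 306/1532 = 0.19974.
RR = 0.62545/0.19974 = 3.13136
AR% = (RR − 1)/RR × 100 = (3.13136 − 1)/3.13136 × 100 = 68.0650%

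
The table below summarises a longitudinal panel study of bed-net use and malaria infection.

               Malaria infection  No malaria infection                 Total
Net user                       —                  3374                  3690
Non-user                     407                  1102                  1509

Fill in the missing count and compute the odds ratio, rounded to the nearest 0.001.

0.254

The missing cell is in the exposed row: 3690 − 3374 = 316.
So a = 316, b = 3374, c = 407, d = 1102.
OR = (a·d)/(b·c) = (316 × 1102) / (3374 × 407) = 348232 / 1373218 = 0.25359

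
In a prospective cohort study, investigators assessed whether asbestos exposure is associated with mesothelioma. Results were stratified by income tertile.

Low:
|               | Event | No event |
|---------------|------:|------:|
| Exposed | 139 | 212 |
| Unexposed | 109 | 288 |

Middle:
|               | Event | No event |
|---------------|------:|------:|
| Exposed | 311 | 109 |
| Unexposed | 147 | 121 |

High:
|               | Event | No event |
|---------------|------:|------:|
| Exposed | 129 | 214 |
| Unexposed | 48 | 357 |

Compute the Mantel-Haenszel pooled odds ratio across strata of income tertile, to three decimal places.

OR_MH = Σ(aᵢdᵢ/nᵢ) / Σ(bᵢcᵢ/nᵢ), where nᵢ is the stratum total.
Stratum 1 (Low): n = 748; a·d/n = 139·288/748 = 53.5187; b·c/n = 212·109/748 = 30.8930
Stratum 2 (Middle): n = 688; a·d/n = 311·121/688 = 54.6962; b·c/n = 109·147/688 = 23.2892
Stratum 3 (High): n = 748; a·d/n = 129·357/748 = 61.5682; b·c/n = 214·48/748 = 13.7326
OR_MH = (53.5187 + 54.6962 + 61.5682) / (30.8930 + 23.2892 + 13.7326) = 169.7831 / 67.9149 = 2.49994

2.500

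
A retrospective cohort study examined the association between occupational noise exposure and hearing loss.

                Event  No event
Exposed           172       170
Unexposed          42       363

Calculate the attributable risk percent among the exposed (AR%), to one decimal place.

Cells: a = 172, b = 170, c = 42, d = 363.
Risk in exposed = 172/342 = 0.50292; risk in unexposed = 42/405 = 0.10370.
RR = 0.50292/0.10370 = 4.84962
AR% = (RR − 1)/RR × 100 = (4.84962 − 1)/4.84962 × 100 = 79.3798%

79.4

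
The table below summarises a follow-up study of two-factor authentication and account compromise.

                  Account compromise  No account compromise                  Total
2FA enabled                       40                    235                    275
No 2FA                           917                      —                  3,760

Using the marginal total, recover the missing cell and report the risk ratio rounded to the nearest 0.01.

0.60

The missing cell is in the unexposed row: 3760 − 917 = 2843.
So a = 40, b = 235, c = 917, d = 2843.
RR = [a/(a+b)] / [c/(c+d)] = (40/275) / (917/3760) = 0.14545/0.24388 = 0.59641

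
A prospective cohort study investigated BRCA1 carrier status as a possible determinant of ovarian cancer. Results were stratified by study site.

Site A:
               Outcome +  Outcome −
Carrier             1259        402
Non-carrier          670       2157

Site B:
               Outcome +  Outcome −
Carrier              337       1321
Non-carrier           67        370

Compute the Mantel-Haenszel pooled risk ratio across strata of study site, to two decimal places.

2.87

RR_MH = Σ(aᵢ·n₀ᵢ/nᵢ) / Σ(cᵢ·n₁ᵢ/nᵢ), with n₁ᵢ = aᵢ+bᵢ (exposed), n₀ᵢ = cᵢ+dᵢ (unexposed), nᵢ = n₁ᵢ+n₀ᵢ.
Stratum 1 (Site A): n₁ = 1661, n₀ = 2827, n = 4488; a·n₀/n = 1259·2827/4488 = 793.0466; c·n₁/n = 670·1661/4488 = 247.9657
Stratum 2 (Site B): n₁ = 1658, n₀ = 437, n = 2095; a·n₀/n = 337·437/2095 = 70.2955; c·n₁/n = 67·1658/2095 = 53.0243
RR_MH = (793.0466 + 70.2955) / (247.9657 + 53.0243) = 863.3420 / 300.9900 = 2.86834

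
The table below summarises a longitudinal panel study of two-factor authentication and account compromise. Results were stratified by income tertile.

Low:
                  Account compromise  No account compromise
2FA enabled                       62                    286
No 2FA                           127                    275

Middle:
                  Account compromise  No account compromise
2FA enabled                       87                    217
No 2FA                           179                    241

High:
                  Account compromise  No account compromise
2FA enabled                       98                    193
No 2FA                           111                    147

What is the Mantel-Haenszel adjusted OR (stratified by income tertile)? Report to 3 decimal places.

OR_MH = Σ(aᵢdᵢ/nᵢ) / Σ(bᵢcᵢ/nᵢ), where nᵢ is the stratum total.
Stratum 1 (Low): n = 750; a·d/n = 62·275/750 = 22.7333; b·c/n = 286·127/750 = 48.4293
Stratum 2 (Middle): n = 724; a·d/n = 87·241/724 = 28.9599; b·c/n = 217·179/724 = 53.6506
Stratum 3 (High): n = 549; a·d/n = 98·147/549 = 26.2404; b·c/n = 193·111/549 = 39.0219
OR_MH = (22.7333 + 28.9599 + 26.2404) / (48.4293 + 53.6506 + 39.0219) = 77.9337 / 141.1017 = 0.55232

0.552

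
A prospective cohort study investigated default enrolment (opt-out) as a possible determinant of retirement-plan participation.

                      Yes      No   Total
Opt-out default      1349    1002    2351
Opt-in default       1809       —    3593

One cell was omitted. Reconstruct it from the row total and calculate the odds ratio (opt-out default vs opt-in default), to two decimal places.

The missing cell is in the unexposed row: 3593 − 1809 = 1784.
So a = 1349, b = 1002, c = 1809, d = 1784.
OR = (a·d)/(b·c) = (1349 × 1784) / (1002 × 1809) = 2406616 / 1812618 = 1.32770

1.33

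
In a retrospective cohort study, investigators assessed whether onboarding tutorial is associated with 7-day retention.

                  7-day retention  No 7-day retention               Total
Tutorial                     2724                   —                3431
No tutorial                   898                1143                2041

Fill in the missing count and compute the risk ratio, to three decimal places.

1.804

The missing cell is in the exposed row: 3431 − 2724 = 707.
So a = 2724, b = 707, c = 898, d = 1143.
RR = [a/(a+b)] / [c/(c+d)] = (2724/3431) / (898/2041) = 0.79394/0.43998 = 1.80448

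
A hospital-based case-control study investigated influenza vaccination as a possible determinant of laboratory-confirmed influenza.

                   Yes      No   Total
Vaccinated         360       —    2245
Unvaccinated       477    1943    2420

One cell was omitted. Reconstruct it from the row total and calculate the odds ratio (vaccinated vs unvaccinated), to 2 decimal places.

The missing cell is in the exposed row: 2245 − 360 = 1885.
So a = 360, b = 1885, c = 477, d = 1943.
OR = (a·d)/(b·c) = (360 × 1943) / (1885 × 477) = 699480 / 899145 = 0.77794

0.78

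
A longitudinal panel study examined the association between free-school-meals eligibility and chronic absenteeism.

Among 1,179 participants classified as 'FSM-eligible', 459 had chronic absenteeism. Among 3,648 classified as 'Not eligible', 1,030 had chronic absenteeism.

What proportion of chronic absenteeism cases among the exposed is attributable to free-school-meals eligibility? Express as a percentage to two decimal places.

From the description: a = 459, b = 720, c = 1030, d = 2618.
Risk in exposed = 459/1179 = 0.38931; risk in unexposed = 1030/3648 = 0.28235.
RR = 0.38931/0.28235 = 1.37885
AR% = (RR − 1)/RR × 100 = (1.37885 − 1)/1.37885 × 100 = 27.4757%

27.48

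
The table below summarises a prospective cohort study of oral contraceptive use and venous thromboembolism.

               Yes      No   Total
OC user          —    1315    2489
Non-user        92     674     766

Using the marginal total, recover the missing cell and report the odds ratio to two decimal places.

The missing cell is in the exposed row: 2489 − 1315 = 1174.
So a = 1174, b = 1315, c = 92, d = 674.
OR = (a·d)/(b·c) = (1174 × 674) / (1315 × 92) = 791276 / 120980 = 6.54055

6.54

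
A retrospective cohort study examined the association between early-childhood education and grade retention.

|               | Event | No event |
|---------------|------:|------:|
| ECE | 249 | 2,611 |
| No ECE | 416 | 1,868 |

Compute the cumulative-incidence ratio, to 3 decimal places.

0.478

Cells: a = 249, b = 2611, c = 416, d = 1868.
Risk in exposed = 249/2860 = 0.08706; risk in unexposed = 416/2284 = 0.18214.
RR = 0.08706 / 0.18214 = 0.47801
The risk is 52% lower among the exposed than among the unexposed.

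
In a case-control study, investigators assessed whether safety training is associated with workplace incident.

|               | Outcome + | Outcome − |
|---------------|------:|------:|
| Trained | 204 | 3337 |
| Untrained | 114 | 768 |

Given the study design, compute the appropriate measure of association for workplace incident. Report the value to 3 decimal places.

Cells: a = 204, b = 3337, c = 114, d = 768.
This is a case-control study: participants were sampled on outcome status, so risks in the source population cannot be estimated directly — relative risk is not valid here. The odds ratio is the appropriate measure.
OR = (a·d)/(b·c) = (204 × 768) / (3337 × 114) = 156672 / 380418 = 0.41184

0.412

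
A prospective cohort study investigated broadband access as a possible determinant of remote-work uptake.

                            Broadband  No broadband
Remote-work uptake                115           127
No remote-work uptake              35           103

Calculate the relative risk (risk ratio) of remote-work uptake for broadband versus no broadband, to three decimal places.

Reading the table with exposure as columns: a = 115 (Broadband, case), b = 35 (Broadband, non-case), c = 127 (No broadband, case), d = 103.
Risk in exposed = 115/150 = 0.76667; risk in unexposed = 127/230 = 0.55217.
RR = 0.76667 / 0.55217 = 1.38845
The risk among the exposed is 1.39 times that among the unexposed.

1.388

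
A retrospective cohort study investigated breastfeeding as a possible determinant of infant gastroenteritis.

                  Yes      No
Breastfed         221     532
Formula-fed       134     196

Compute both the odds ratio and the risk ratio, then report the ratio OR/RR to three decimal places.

Cells: a = 221, b = 532, c = 134, d = 196.
OR = (221·196)/(532·134) = 43316/71288 = 0.60762
Risk in exposed = 221/753 = 0.29349; risk in unexposed = 134/330 = 0.40606; RR = 0.72278
OR/RR = 0.60762 / 0.72278 = 0.84067
The outcome is not rare, so the OR lies further from 1 than the RR.

0.841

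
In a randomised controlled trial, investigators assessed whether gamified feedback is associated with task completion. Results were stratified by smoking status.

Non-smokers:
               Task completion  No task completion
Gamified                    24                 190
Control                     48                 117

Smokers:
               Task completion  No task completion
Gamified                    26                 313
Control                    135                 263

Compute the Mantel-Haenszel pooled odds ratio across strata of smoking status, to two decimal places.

0.21

OR_MH = Σ(aᵢdᵢ/nᵢ) / Σ(bᵢcᵢ/nᵢ), where nᵢ is the stratum total.
Stratum 1 (Non-smokers): n = 379; a·d/n = 24·117/379 = 7.4090; b·c/n = 190·48/379 = 24.0633
Stratum 2 (Smokers): n = 737; a·d/n = 26·263/737 = 9.2782; b·c/n = 313·135/737 = 57.3338
OR_MH = (7.4090 + 9.2782) / (24.0633 + 57.3338) = 16.6871 / 81.3971 = 0.20501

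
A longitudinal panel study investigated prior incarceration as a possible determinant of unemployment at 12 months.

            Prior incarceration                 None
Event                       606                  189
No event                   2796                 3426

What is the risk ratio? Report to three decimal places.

3.407

Reading the table with exposure as columns: a = 606 (Prior incarceration, case), b = 2796 (Prior incarceration, non-case), c = 189 (None, case), d = 3426.
Risk in exposed = 606/3402 = 0.17813; risk in unexposed = 189/3615 = 0.05228.
RR = 0.17813 / 0.05228 = 3.40710
The risk among the exposed is 3.41 times that among the unexposed.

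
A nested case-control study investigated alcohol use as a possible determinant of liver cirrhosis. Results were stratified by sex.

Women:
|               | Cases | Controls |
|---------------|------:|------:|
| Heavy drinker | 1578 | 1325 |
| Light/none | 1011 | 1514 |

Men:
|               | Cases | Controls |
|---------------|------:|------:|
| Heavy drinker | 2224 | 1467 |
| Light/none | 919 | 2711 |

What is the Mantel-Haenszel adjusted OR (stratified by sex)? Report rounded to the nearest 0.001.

OR_MH = Σ(aᵢdᵢ/nᵢ) / Σ(bᵢcᵢ/nᵢ), where nᵢ is the stratum total.
Stratum 1 (Women): n = 5428; a·d/n = 1578·1514/5428 = 440.1422; b·c/n = 1325·1011/5428 = 246.7898
Stratum 2 (Men): n = 7321; a·d/n = 2224·2711/7321 = 823.5574; b·c/n = 1467·919/7321 = 184.1515
OR_MH = (440.1422 + 823.5574) / (246.7898 + 184.1515) = 1263.6997 / 430.9413 = 2.93242

2.932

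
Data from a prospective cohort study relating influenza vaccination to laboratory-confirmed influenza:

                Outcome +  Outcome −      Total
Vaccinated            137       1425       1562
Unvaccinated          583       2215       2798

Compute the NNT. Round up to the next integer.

Risk in treated group = 137/1562 = 0.08771; risk in control = 583/2798 = 0.20836.
Absolute risk reduction = 0.20836 − 0.08771 = 0.12066
NNT = 1 / ARR = 1 / 0.12066 = 8.288 → round up → 9

9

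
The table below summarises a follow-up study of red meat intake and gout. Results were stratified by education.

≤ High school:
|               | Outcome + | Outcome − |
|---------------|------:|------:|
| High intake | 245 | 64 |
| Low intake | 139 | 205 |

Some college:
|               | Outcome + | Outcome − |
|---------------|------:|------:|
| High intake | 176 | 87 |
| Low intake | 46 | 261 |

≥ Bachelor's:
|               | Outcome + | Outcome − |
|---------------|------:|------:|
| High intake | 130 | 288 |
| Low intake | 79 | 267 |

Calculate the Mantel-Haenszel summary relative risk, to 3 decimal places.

2.171

RR_MH = Σ(aᵢ·n₀ᵢ/nᵢ) / Σ(cᵢ·n₁ᵢ/nᵢ), with n₁ᵢ = aᵢ+bᵢ (exposed), n₀ᵢ = cᵢ+dᵢ (unexposed), nᵢ = n₁ᵢ+n₀ᵢ.
Stratum 1 (≤ High school): n₁ = 309, n₀ = 344, n = 653; a·n₀/n = 245·344/653 = 129.0658; c·n₁/n = 139·309/653 = 65.7749
Stratum 2 (Some college): n₁ = 263, n₀ = 307, n = 570; a·n₀/n = 176·307/570 = 94.7930; c·n₁/n = 46·263/570 = 21.2246
Stratum 3 (≥ Bachelor's): n₁ = 418, n₀ = 346, n = 764; a·n₀/n = 130·346/764 = 58.8743; c·n₁/n = 79·418/764 = 43.2225
RR_MH = (129.0658 + 94.7930 + 58.8743) / (65.7749 + 21.2246 + 43.2225) = 282.7332 / 130.2220 = 2.17116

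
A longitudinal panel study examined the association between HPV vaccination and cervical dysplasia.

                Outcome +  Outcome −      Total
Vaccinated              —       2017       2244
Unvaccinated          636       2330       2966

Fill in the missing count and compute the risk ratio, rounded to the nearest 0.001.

The missing cell is in the exposed row: 2244 − 2017 = 227.
So a = 227, b = 2017, c = 636, d = 2330.
RR = [a/(a+b)] / [c/(c+d)] = (227/2244) / (636/2966) = 0.10116/0.21443 = 0.47176

0.472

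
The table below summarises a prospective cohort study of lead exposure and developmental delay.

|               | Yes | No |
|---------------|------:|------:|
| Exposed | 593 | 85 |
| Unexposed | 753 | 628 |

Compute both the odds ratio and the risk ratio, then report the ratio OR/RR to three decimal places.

Cells: a = 593, b = 85, c = 753, d = 628.
OR = (593·628)/(85·753) = 372404/64005 = 5.81836
Risk in exposed = 593/678 = 0.87463; risk in unexposed = 753/1381 = 0.54526; RR = 1.60407
OR/RR = 5.81836 / 1.60407 = 3.62724
The outcome is not rare, so the OR lies further from 1 than the RR.

3.627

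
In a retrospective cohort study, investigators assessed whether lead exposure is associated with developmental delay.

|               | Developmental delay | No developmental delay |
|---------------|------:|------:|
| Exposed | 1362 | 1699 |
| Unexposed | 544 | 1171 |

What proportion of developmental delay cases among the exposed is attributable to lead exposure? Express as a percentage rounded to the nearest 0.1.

Cells: a = 1362, b = 1699, c = 544, d = 1171.
Risk in exposed = 1362/3061 = 0.44495; risk in unexposed = 544/1715 = 0.31720.
RR = 0.44495/0.31720 = 1.40275
AR% = (RR − 1)/RR × 100 = (1.40275 − 1)/1.40275 × 100 = 28.7113%

28.7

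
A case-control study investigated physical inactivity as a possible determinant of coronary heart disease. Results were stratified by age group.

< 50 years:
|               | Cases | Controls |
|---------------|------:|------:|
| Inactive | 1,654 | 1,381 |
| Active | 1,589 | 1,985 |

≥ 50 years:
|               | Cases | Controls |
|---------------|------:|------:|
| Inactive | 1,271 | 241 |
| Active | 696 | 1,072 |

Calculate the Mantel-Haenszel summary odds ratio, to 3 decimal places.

OR_MH = Σ(aᵢdᵢ/nᵢ) / Σ(bᵢcᵢ/nᵢ), where nᵢ is the stratum total.
Stratum 1 (< 50 years): n = 6609; a·d/n = 1654·1985/6609 = 496.7756; b·c/n = 1381·1589/6609 = 332.0334
Stratum 2 (≥ 50 years): n = 3280; a·d/n = 1271·1072/3280 = 415.4000; b·c/n = 241·696/3280 = 51.1390
OR_MH = (496.7756 + 415.4000) / (332.0334 + 51.1390) = 912.1756 / 383.1725 = 2.38059

2.381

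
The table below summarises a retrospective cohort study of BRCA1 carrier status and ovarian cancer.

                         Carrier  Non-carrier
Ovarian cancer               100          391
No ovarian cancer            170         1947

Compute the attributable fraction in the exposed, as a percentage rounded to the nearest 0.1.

Reading the table with exposure as columns: a = 100 (Carrier, case), b = 170 (Carrier, non-case), c = 391 (Non-carrier, case), d = 1947.
Risk in exposed = 100/270 = 0.37037; risk in unexposed = 391/2338 = 0.16724.
RR = 0.37037/0.16724 = 2.21464
AR% = (RR − 1)/RR × 100 = (2.21464 − 1)/2.21464 × 100 = 54.8460%

54.8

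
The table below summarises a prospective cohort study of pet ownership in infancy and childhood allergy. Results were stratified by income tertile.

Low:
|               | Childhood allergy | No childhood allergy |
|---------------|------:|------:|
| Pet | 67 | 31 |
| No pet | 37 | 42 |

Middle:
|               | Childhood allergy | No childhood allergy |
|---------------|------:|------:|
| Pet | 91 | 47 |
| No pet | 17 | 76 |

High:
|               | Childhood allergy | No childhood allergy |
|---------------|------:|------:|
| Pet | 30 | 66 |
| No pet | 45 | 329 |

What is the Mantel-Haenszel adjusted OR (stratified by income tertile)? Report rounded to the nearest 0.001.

4.111

OR_MH = Σ(aᵢdᵢ/nᵢ) / Σ(bᵢcᵢ/nᵢ), where nᵢ is the stratum total.
Stratum 1 (Low): n = 177; a·d/n = 67·42/177 = 15.8983; b·c/n = 31·37/177 = 6.4802
Stratum 2 (Middle): n = 231; a·d/n = 91·76/231 = 29.9394; b·c/n = 47·17/231 = 3.4589
Stratum 3 (High): n = 470; a·d/n = 30·329/470 = 21.0000; b·c/n = 66·45/470 = 6.3191
OR_MH = (15.8983 + 29.9394 + 21.0000) / (6.4802 + 3.4589 + 6.3191) = 66.8377 / 16.2582 = 4.11100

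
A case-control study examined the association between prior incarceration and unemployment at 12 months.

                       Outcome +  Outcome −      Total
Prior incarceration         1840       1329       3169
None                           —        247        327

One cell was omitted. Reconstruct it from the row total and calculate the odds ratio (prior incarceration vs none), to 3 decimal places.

4.275

The missing cell is in the unexposed row: 327 − 247 = 80.
So a = 1840, b = 1329, c = 80, d = 247.
OR = (a·d)/(b·c) = (1840 × 247) / (1329 × 80) = 454480 / 106320 = 4.27464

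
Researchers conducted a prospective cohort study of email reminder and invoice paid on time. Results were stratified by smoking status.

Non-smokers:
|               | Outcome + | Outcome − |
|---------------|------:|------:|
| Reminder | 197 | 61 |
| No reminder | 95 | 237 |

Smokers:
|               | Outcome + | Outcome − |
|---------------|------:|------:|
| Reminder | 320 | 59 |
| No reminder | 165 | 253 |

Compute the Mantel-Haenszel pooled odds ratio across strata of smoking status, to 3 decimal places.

8.201

OR_MH = Σ(aᵢdᵢ/nᵢ) / Σ(bᵢcᵢ/nᵢ), where nᵢ is the stratum total.
Stratum 1 (Non-smokers): n = 590; a·d/n = 197·237/590 = 79.1339; b·c/n = 61·95/590 = 9.8220
Stratum 2 (Smokers): n = 797; a·d/n = 320·253/797 = 101.5809; b·c/n = 59·165/797 = 12.2146
OR_MH = (79.1339 + 101.5809) / (9.8220 + 12.2146) = 180.7148 / 22.0366 = 8.20067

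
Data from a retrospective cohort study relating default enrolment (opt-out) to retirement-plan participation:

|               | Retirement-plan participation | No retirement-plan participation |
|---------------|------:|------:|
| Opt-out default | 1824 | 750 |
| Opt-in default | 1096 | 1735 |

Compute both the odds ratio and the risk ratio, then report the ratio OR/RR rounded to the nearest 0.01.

Cells: a = 1824, b = 750, c = 1096, d = 1735.
OR = (1824·1735)/(750·1096) = 3164640/822000 = 3.84993
Risk in exposed = 1824/2574 = 0.70862; risk in unexposed = 1096/2831 = 0.38714; RR = 1.83040
OR/RR = 3.84993 / 1.83040 = 2.10333
The outcome is not rare, so the OR lies further from 1 than the RR.

2.10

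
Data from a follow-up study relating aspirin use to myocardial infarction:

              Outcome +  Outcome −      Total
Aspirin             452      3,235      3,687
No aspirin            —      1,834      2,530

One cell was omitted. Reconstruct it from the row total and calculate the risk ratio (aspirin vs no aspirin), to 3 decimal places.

0.446

The missing cell is in the unexposed row: 2530 − 1834 = 696.
So a = 452, b = 3235, c = 696, d = 1834.
RR = [a/(a+b)] / [c/(c+d)] = (452/3687) / (696/2530) = 0.12259/0.27510 = 0.44563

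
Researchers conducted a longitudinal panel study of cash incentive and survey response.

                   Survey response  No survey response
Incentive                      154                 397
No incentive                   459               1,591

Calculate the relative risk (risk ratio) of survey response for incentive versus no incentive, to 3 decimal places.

Cells: a = 154, b = 397, c = 459, d = 1591.
Risk in exposed = 154/551 = 0.27949; risk in unexposed = 459/2050 = 0.22390.
RR = 0.27949 / 0.22390 = 1.24828
The risk among the exposed is 1.25 times that among the unexposed.

1.248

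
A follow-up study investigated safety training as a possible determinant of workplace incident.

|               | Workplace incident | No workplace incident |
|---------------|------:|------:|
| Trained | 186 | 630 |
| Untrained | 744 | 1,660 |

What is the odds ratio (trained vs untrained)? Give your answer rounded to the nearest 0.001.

Cells: a = 186, b = 630, c = 744, d = 1660.
OR = (a·d)/(b·c) = (186 × 1660) / (630 × 744) = 308760 / 468720 = 0.65873
Exposure is associated with lower odds of workplace incident (OR = 0.66 < 1).

0.659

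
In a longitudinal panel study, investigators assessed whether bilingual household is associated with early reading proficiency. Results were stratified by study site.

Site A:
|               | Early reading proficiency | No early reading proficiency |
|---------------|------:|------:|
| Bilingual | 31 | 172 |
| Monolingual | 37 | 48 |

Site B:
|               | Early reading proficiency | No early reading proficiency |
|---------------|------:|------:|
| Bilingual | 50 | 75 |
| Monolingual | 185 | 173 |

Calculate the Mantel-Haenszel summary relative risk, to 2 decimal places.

RR_MH = Σ(aᵢ·n₀ᵢ/nᵢ) / Σ(cᵢ·n₁ᵢ/nᵢ), with n₁ᵢ = aᵢ+bᵢ (exposed), n₀ᵢ = cᵢ+dᵢ (unexposed), nᵢ = n₁ᵢ+n₀ᵢ.
Stratum 1 (Site A): n₁ = 203, n₀ = 85, n = 288; a·n₀/n = 31·85/288 = 9.1493; c·n₁/n = 37·203/288 = 26.0799
Stratum 2 (Site B): n₁ = 125, n₀ = 358, n = 483; a·n₀/n = 50·358/483 = 37.0600; c·n₁/n = 185·125/483 = 47.8778
RR_MH = (9.1493 + 37.0600) / (26.0799 + 47.8778) = 46.2093 / 73.9577 = 0.62481

0.62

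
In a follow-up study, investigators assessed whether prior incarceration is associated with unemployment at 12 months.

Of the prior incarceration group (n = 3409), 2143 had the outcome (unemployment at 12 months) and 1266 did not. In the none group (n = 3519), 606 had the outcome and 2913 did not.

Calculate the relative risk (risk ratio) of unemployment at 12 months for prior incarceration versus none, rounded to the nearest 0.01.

3.65

From the description: a = 2143, b = 1266, c = 606, d = 2913.
Risk in exposed = 2143/3409 = 0.62863; risk in unexposed = 606/3519 = 0.17221.
RR = 0.62863 / 0.17221 = 3.65041
The risk among the exposed is 3.65 times that among the unexposed.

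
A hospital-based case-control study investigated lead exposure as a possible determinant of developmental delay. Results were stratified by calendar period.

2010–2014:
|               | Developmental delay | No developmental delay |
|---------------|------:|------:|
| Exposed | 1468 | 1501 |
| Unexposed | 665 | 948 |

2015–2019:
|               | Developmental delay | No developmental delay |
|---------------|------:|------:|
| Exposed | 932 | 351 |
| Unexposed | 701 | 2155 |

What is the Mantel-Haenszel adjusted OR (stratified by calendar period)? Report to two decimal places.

OR_MH = Σ(aᵢdᵢ/nᵢ) / Σ(bᵢcᵢ/nᵢ), where nᵢ is the stratum total.
Stratum 1 (2010–2014): n = 4582; a·d/n = 1468·948/4582 = 303.7241; b·c/n = 1501·665/4582 = 217.8448
Stratum 2 (2015–2019): n = 4139; a·d/n = 932·2155/4139 = 485.2525; b·c/n = 351·701/4139 = 59.4470
OR_MH = (303.7241 + 485.2525) / (217.8448 + 59.4470) = 788.9766 / 277.2918 = 2.84529

2.85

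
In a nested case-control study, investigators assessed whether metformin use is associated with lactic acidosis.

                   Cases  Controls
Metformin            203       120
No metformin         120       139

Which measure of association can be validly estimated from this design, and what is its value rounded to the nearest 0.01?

1.96

Cells: a = 203, b = 120, c = 120, d = 139.
This is a nested case-control study: participants were sampled on outcome status, so risks in the source population cannot be estimated directly — relative risk is not valid here. The odds ratio is the appropriate measure.
OR = (a·d)/(b·c) = (203 × 139) / (120 × 120) = 28217 / 14400 = 1.95951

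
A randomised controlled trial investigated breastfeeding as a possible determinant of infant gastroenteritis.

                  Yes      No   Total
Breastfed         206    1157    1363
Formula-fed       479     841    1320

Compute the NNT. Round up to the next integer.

Risk in treated group = 206/1363 = 0.15114; risk in control = 479/1320 = 0.36288.
Absolute risk reduction = 0.36288 − 0.15114 = 0.21174
NNT = 1 / ARR = 1 / 0.21174 = 4.723 → round up → 5

5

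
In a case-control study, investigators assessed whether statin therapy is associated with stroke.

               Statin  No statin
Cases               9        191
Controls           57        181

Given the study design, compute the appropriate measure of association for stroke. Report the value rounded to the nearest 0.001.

Reading the table with exposure as columns: a = 9 (Statin, case), b = 57 (Statin, non-case), c = 191 (No statin, case), d = 181.
This is a case-control study: participants were sampled on outcome status, so risks in the source population cannot be estimated directly — relative risk is not valid here. The odds ratio is the appropriate measure.
OR = (a·d)/(b·c) = (9 × 181) / (57 × 191) = 1629 / 10887 = 0.14963

0.150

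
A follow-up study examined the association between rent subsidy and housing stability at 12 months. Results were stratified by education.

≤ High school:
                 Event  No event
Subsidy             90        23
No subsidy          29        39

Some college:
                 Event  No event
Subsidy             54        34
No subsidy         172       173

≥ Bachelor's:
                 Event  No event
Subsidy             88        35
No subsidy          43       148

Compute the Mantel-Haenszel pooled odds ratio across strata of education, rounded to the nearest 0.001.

OR_MH = Σ(aᵢdᵢ/nᵢ) / Σ(bᵢcᵢ/nᵢ), where nᵢ is the stratum total.
Stratum 1 (≤ High school): n = 181; a·d/n = 90·39/181 = 19.3923; b·c/n = 23·29/181 = 3.6851
Stratum 2 (Some college): n = 433; a·d/n = 54·173/433 = 21.5751; b·c/n = 34·172/433 = 13.5058
Stratum 3 (≥ Bachelor's): n = 314; a·d/n = 88·148/314 = 41.4777; b·c/n = 35·43/314 = 4.7930
OR_MH = (19.3923 + 21.5751 + 41.4777) / (3.6851 + 13.5058 + 4.7930) = 82.4450 / 21.9839 = 3.75025

3.750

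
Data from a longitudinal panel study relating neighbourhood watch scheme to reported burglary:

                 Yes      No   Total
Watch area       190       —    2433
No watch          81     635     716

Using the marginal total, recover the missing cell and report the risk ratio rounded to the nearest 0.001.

The missing cell is in the exposed row: 2433 − 190 = 2243.
So a = 190, b = 2243, c = 81, d = 635.
RR = [a/(a+b)] / [c/(c+d)] = (190/2433) / (81/716) = 0.07809/0.11313 = 0.69030

0.690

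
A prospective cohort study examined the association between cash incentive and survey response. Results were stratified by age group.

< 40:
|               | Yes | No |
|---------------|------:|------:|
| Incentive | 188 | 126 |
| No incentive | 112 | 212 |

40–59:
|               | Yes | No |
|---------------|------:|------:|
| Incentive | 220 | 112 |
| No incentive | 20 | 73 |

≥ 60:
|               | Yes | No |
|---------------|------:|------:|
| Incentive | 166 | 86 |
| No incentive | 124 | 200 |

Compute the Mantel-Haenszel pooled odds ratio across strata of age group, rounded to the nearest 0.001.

OR_MH = Σ(aᵢdᵢ/nᵢ) / Σ(bᵢcᵢ/nᵢ), where nᵢ is the stratum total.
Stratum 1 (< 40): n = 638; a·d/n = 188·212/638 = 62.4702; b·c/n = 126·112/638 = 22.1191
Stratum 2 (40–59): n = 425; a·d/n = 220·73/425 = 37.7882; b·c/n = 112·20/425 = 5.2706
Stratum 3 (≥ 60): n = 576; a·d/n = 166·200/576 = 57.6389; b·c/n = 86·124/576 = 18.5139
OR_MH = (62.4702 + 37.7882 + 57.6389) / (22.1191 + 5.2706 + 18.5139) = 157.8973 / 45.9036 = 3.43976

3.440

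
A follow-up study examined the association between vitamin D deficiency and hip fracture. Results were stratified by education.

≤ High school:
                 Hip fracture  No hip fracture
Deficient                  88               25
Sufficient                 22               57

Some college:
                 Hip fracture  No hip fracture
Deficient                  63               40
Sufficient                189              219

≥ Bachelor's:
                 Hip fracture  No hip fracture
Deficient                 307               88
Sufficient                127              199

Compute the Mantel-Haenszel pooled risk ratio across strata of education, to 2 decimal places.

1.87

RR_MH = Σ(aᵢ·n₀ᵢ/nᵢ) / Σ(cᵢ·n₁ᵢ/nᵢ), with n₁ᵢ = aᵢ+bᵢ (exposed), n₀ᵢ = cᵢ+dᵢ (unexposed), nᵢ = n₁ᵢ+n₀ᵢ.
Stratum 1 (≤ High school): n₁ = 113, n₀ = 79, n = 192; a·n₀/n = 88·79/192 = 36.2083; c·n₁/n = 22·113/192 = 12.9479
Stratum 2 (Some college): n₁ = 103, n₀ = 408, n = 511; a·n₀/n = 63·408/511 = 50.3014; c·n₁/n = 189·103/511 = 38.0959
Stratum 3 (≥ Bachelor's): n₁ = 395, n₀ = 326, n = 721; a·n₀/n = 307·326/721 = 138.8100; c·n₁/n = 127·395/721 = 69.5770
RR_MH = (36.2083 + 50.3014 + 138.8100) / (12.9479 + 38.0959 + 69.5770) = 225.3197 / 120.6208 = 1.86800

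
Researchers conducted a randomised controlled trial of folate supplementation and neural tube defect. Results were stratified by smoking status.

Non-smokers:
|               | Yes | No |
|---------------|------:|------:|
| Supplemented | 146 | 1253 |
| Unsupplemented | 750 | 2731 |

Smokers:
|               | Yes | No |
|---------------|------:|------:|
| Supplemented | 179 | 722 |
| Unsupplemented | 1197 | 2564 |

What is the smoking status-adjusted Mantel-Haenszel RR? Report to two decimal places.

0.56

RR_MH = Σ(aᵢ·n₀ᵢ/nᵢ) / Σ(cᵢ·n₁ᵢ/nᵢ), with n₁ᵢ = aᵢ+bᵢ (exposed), n₀ᵢ = cᵢ+dᵢ (unexposed), nᵢ = n₁ᵢ+n₀ᵢ.
Stratum 1 (Non-smokers): n₁ = 1399, n₀ = 3481, n = 4880; a·n₀/n = 146·3481/4880 = 104.1447; c·n₁/n = 750·1399/4880 = 215.0102
Stratum 2 (Smokers): n₁ = 901, n₀ = 3761, n = 4662; a·n₀/n = 179·3761/4662 = 144.4056; c·n₁/n = 1197·901/4662 = 231.3378
RR_MH = (104.1447 + 144.4056) / (215.0102 + 231.3378) = 248.5503 / 446.3481 = 0.55685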